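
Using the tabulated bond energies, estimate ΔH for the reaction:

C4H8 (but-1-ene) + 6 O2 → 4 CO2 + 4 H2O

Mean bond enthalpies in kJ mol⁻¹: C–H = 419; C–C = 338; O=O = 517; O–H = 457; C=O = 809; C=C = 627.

ΔH ≈ −2371 kJ

Bonds broken (reactants):
  C–C: 2 × 338 = 676
  C–H: 8 × 419 = 3352
  C=C: 1 × 627 = 627
  O=O: 6 × 517 = 3102
  Σ(broken) = 7757 kJ
Bonds formed (products):
  C=O: 8 × 809 = 6472
  O–H: 8 × 457 = 3656
  Σ(formed) = 10128 kJ
ΔH = Σ(broken) − Σ(formed) = 7757 − 10128 = −2371 kJ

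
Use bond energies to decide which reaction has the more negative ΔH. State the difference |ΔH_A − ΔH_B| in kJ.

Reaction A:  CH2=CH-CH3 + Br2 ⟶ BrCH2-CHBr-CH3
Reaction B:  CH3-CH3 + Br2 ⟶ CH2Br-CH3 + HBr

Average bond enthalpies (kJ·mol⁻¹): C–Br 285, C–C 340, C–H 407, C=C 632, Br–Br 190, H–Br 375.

Reaction A:
  Bonds broken (reactants):
    Br–Br: 1 × 190 = 190
    C–C: 1 × 340 = 340
    C–H: 6 × 407 = 2442
    C=C: 1 × 632 = 632
    Σ(broken) = 3604 kJ
  Bonds formed (products):
    C–Br: 2 × 285 = 570
    C–C: 2 × 340 = 680
    C–H: 6 × 407 = 2442
    Σ(formed) = 3692 kJ
  ΔH_A = 3604 − 3692 = −88 kJ
Reaction B:
  Bonds broken (reactants):
    Br–Br: 1 × 190 = 190
    C–C: 1 × 340 = 340
    C–H: 6 × 407 = 2442
    Σ(broken) = 2972 kJ
  Bonds formed (products):
    C–Br: 1 × 285 = 285
    C–C: 1 × 340 = 340
    C–H: 5 × 407 = 2035
    H–Br: 1 × 375 = 375
    Σ(formed) = 3035 kJ
  ΔH_B = 2972 − 3035 = −63 kJ
ΔH_A − ΔH_B = −25 kJ, so reaction A has the more negative ΔH; |ΔH_A − ΔH_B| = 25 kJ.

Reaction A, by 25 kJ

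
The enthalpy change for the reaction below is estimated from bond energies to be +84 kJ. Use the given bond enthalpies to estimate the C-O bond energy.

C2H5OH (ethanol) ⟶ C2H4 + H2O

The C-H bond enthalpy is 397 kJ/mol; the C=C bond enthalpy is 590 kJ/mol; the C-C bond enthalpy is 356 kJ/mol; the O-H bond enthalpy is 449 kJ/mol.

D(C-O) ≈ 370 kJ/mol

Let D be the C-O bond energy.
Σ(broken) = 1×356 + 5×397 + 1×D + 1×449 = 2790 + D
Σ(formed) = 4×397 + 1×590 + 2×449 = 3076
ΔH = Σ(broken) − Σ(formed) = (2790 + D) − (3076) = −286 + D
Setting this equal to +84 kJ gives D = 370 kJ/mol.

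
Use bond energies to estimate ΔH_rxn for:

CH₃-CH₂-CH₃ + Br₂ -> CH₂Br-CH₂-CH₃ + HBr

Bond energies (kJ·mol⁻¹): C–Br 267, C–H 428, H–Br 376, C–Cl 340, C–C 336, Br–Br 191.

ΔH ≈ −24 kJ

Bonds broken (reactants):
  Br–Br: 1 × 191 = 191
  C–C: 2 × 336 = 672
  C–H: 8 × 428 = 3424
  Σ(broken) = 4287 kJ
Bonds formed (products):
  C–Br: 1 × 267 = 267
  C–C: 2 × 336 = 672
  C–H: 7 × 428 = 2996
  H–Br: 1 × 376 = 376
  Σ(formed) = 4311 kJ
ΔH = Σ(broken) − Σ(formed) = 4287 − 4311 = −24 kJ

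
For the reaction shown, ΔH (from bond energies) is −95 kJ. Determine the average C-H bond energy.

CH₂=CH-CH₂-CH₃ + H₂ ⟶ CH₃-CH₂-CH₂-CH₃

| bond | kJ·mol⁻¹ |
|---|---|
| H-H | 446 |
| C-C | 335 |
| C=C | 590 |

Let D be the C-H bond energy.
Σ(broken) = 2×335 + 8×D + 1×590 + 1×446 = 1706 + 8D
Σ(formed) = 3×335 + 10×D = 1005 + 10D
ΔH = Σ(broken) − Σ(formed) = (1706 + 8D) − (1005 + 10D) = +701 − 2D
Setting this equal to −95 kJ gives 2D = 796, so D = 398 kJ/mol.

D(C-H) ≈ 398 kJ/mol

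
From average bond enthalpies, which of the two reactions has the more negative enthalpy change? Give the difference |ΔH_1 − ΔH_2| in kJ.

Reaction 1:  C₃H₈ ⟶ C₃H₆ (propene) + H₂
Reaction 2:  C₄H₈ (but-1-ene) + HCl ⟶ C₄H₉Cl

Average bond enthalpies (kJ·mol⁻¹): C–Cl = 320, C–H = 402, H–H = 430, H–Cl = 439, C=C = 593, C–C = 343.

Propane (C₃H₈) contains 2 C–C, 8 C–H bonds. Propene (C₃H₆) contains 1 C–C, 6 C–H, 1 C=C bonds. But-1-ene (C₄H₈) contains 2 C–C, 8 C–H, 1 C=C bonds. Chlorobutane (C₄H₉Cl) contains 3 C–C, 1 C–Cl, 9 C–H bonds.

Reaction 1:
  Bonds broken (reactants):
    C–C: 2 × 343 = 686
    C–H: 8 × 402 = 3216
    Σ(broken) = 3902 kJ
  Bonds formed (products):
    C–C: 1 × 343 = 343
    C–H: 6 × 402 = 2412
    C=C: 1 × 593 = 593
    H–H: 1 × 430 = 430
    Σ(formed) = 3778 kJ
  ΔH_1 = 3902 − 3778 = +124 kJ
Reaction 2:
  Bonds broken (reactants):
    C–C: 2 × 343 = 686
    C–H: 8 × 402 = 3216
    C=C: 1 × 593 = 593
    H–Cl: 1 × 439 = 439
    Σ(broken) = 4934 kJ
  Bonds formed (products):
    C–C: 3 × 343 = 1029
    C–Cl: 1 × 320 = 320
    C–H: 9 × 402 = 3618
    Σ(formed) = 4967 kJ
  ΔH_2 = 4934 − 4967 = −33 kJ
ΔH_1 − ΔH_2 = +157 kJ, so reaction 2 has the more negative ΔH; |ΔH_1 − ΔH_2| = 157 kJ.

Reaction 2, by 157 kJ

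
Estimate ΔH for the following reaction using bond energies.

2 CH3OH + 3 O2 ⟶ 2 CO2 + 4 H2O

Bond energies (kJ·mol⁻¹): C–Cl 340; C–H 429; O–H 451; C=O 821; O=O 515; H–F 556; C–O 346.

ΔH ≈ −1179 kJ

Bonds broken (reactants):
  C–H: 6 × 429 = 2574
  C–O: 2 × 346 = 692
  O–H: 2 × 451 = 902
  O=O: 3 × 515 = 1545
  Σ(broken) = 5713 kJ
Bonds formed (products):
  C=O: 4 × 821 = 3284
  O–H: 8 × 451 = 3608
  Σ(formed) = 6892 kJ
ΔH = Σ(broken) − Σ(formed) = 5713 − 6892 = −1179 kJ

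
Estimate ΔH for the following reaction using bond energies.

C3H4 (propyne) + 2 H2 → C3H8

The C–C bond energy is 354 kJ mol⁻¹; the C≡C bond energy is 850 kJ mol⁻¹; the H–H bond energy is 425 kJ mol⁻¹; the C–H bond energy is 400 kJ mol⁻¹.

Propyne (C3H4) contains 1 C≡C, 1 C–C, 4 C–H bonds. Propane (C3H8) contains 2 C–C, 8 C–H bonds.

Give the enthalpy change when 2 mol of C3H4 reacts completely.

Bonds broken (reactants):
  C≡C: 1 × 850 = 850
  C–C: 1 × 354 = 354
  C–H: 4 × 400 = 1600
  H–H: 2 × 425 = 850
  Σ(broken) = 3654 kJ
Bonds formed (products):
  C–C: 2 × 354 = 708
  C–H: 8 × 400 = 3200
  Σ(formed) = 3908 kJ
ΔH = Σ(broken) − Σ(formed) = 3654 − 3908 = −254 kJ
For 2× the reaction as written: 2 × (−254) = −508 kJ

ΔH = −508 kJ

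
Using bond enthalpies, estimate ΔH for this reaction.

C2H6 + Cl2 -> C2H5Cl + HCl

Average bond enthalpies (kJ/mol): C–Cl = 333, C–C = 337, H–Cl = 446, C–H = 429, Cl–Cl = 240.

Bonds broken (reactants):
  C–C: 1 × 337 = 337
  C–H: 6 × 429 = 2574
  Cl–Cl: 1 × 240 = 240
  Σ(broken) = 3151 kJ
Bonds formed (products):
  C–C: 1 × 337 = 337
  C–Cl: 1 × 333 = 333
  C–H: 5 × 429 = 2145
  H–Cl: 1 × 446 = 446
  Σ(formed) = 3261 kJ
ΔH = Σ(broken) − Σ(formed) = 3151 − 3261 = −110 kJ

ΔH ≈ −110 kJ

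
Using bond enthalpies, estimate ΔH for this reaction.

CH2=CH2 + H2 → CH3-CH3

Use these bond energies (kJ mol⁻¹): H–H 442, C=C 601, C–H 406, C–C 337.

Bonds broken (reactants):
  C–H: 4 × 406 = 1624
  C=C: 1 × 601 = 601
  H–H: 1 × 442 = 442
  Σ(broken) = 2667 kJ
Bonds formed (products):
  C–C: 1 × 337 = 337
  C–H: 6 × 406 = 2436
  Σ(formed) = 2773 kJ
ΔH = Σ(broken) − Σ(formed) = 2667 − 2773 = −106 kJ

ΔH ≈ −106 kJ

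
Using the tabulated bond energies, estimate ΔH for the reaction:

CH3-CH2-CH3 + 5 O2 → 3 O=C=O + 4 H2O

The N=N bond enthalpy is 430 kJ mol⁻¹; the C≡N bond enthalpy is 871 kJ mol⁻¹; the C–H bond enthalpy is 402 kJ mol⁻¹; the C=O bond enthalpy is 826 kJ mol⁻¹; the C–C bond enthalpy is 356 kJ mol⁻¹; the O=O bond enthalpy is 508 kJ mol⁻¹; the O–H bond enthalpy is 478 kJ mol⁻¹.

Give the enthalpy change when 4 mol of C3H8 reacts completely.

ΔH = −9248 kJ

Bonds broken (reactants):
  C–C: 2 × 356 = 712
  C–H: 8 × 402 = 3216
  O=O: 5 × 508 = 2540
  Σ(broken) = 6468 kJ
Bonds formed (products):
  C=O: 6 × 826 = 4956
  O–H: 8 × 478 = 3824
  Σ(formed) = 8780 kJ
ΔH = Σ(broken) − Σ(formed) = 6468 − 8780 = −2312 kJ
For 4× the reaction as written: 4 × (−2312) = −9248 kJ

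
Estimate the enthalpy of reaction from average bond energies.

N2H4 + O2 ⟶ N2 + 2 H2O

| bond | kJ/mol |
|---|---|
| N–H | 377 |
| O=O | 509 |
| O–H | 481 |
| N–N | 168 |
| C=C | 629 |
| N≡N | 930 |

Bonds broken (reactants):
  N–H: 4 × 377 = 1508
  N–N: 1 × 168 = 168
  O=O: 1 × 509 = 509
  Σ(broken) = 2185 kJ
Bonds formed (products):
  N≡N: 1 × 930 = 930
  O–H: 4 × 481 = 1924
  Σ(formed) = 2854 kJ
ΔH = Σ(broken) − Σ(formed) = 2185 − 2854 = −669 kJ

ΔH ≈ −669 kJ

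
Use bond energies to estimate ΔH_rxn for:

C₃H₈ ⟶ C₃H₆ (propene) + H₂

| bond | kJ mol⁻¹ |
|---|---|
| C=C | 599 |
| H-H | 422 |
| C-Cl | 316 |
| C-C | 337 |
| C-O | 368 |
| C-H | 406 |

Bonds broken (reactants):
  C-C: 2 × 337 = 674
  C-H: 8 × 406 = 3248
  Σ(broken) = 3922 kJ
Bonds formed (products):
  C-C: 1 × 337 = 337
  C-H: 6 × 406 = 2436
  C=C: 1 × 599 = 599
  H-H: 1 × 422 = 422
  Σ(formed) = 3794 kJ
ΔH = Σ(broken) − Σ(formed) = 3922 − 3794 = +128 kJ

ΔH ≈ +128 kJ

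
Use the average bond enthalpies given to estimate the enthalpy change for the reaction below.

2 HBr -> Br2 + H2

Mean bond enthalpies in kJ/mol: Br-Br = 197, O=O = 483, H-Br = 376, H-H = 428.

ΔH ≈ +127 kJ

Bonds broken (reactants):
  H-Br: 2 × 376 = 752
  Σ(broken) = 752 kJ
Bonds formed (products):
  Br-Br: 1 × 197 = 197
  H-H: 1 × 428 = 428
  Σ(formed) = 625 kJ
ΔH = Σ(broken) − Σ(formed) = 752 − 625 = +127 kJ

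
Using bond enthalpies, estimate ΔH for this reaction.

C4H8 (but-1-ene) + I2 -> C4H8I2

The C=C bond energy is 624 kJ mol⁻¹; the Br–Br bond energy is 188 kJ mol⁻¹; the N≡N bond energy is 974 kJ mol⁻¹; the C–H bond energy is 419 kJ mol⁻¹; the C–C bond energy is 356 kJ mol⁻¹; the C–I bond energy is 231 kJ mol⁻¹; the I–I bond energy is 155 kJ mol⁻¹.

Bonds broken (reactants):
  C–C: 2 × 356 = 712
  C–H: 8 × 419 = 3352
  C=C: 1 × 624 = 624
  I–I: 1 × 155 = 155
  Σ(broken) = 4843 kJ
Bonds formed (products):
  C–C: 3 × 356 = 1068
  C–H: 8 × 419 = 3352
  C–I: 2 × 231 = 462
  Σ(formed) = 4882 kJ
ΔH = Σ(broken) − Σ(formed) = 4843 − 4882 = −39 kJ

ΔH ≈ −39 kJ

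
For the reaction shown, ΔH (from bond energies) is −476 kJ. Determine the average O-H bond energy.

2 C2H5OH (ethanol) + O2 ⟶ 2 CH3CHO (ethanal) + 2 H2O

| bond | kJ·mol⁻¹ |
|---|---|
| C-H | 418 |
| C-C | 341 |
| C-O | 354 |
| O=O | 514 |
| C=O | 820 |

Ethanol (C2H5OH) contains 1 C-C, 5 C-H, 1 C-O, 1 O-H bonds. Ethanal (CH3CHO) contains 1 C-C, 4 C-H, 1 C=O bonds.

Let D be the O-H bond energy.
Σ(broken) = 2×341 + 10×418 + 2×354 + 2×D + 1×514 = 6084 + 2D
Σ(formed) = 2×341 + 8×418 + 2×820 + 4×D = 5666 + 4D
ΔH = Σ(broken) − Σ(formed) = (6084 + 2D) − (5666 + 4D) = +418 − 2D
Setting this equal to −476 kJ gives 2D = 894, so D = 447 kJ/mol.

D(O-H) ≈ 447 kJ/mol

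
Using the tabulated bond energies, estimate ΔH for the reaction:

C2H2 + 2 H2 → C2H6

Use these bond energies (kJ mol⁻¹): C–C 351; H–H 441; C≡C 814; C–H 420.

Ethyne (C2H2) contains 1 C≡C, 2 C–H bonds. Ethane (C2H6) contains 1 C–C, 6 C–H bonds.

ΔH ≈ −335 kJ

Bonds broken (reactants):
  C≡C: 1 × 814 = 814
  C–H: 2 × 420 = 840
  H–H: 2 × 441 = 882
  Σ(broken) = 2536 kJ
Bonds formed (products):
  C–C: 1 × 351 = 351
  C–H: 6 × 420 = 2520
  Σ(formed) = 2871 kJ
ΔH = Σ(broken) − Σ(formed) = 2536 − 2871 = −335 kJ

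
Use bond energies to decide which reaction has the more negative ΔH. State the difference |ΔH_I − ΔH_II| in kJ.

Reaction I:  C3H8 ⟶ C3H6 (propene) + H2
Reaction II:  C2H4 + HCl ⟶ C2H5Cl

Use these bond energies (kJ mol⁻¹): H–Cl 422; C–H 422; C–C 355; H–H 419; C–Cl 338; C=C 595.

Reaction I:
  Bonds broken (reactants):
    C–C: 2 × 355 = 710
    C–H: 8 × 422 = 3376
    Σ(broken) = 4086 kJ
  Bonds formed (products):
    C–C: 1 × 355 = 355
    C–H: 6 × 422 = 2532
    C=C: 1 × 595 = 595
    H–H: 1 × 419 = 419
    Σ(formed) = 3901 kJ
  ΔH_I = 4086 − 3901 = +185 kJ
Reaction II:
  Bonds broken (reactants):
    C–H: 4 × 422 = 1688
    C=C: 1 × 595 = 595
    H–Cl: 1 × 422 = 422
    Σ(broken) = 2705 kJ
  Bonds formed (products):
    C–C: 1 × 355 = 355
    C–Cl: 1 × 338 = 338
    C–H: 5 × 422 = 2110
    Σ(formed) = 2803 kJ
  ΔH_II = 2705 − 2803 = −98 kJ
ΔH_I − ΔH_II = +283 kJ, so reaction II has the more negative ΔH; |ΔH_I − ΔH_II| = 283 kJ.

Reaction II, by 283 kJ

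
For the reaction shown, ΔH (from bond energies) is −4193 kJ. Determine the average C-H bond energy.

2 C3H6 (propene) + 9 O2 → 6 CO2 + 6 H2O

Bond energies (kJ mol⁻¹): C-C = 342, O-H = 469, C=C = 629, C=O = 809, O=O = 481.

D(C-H) ≈ 406 kJ/mol

Let D be the C-H bond energy.
Σ(broken) = 2×342 + 12×D + 2×629 + 9×481 = 6271 + 12D
Σ(formed) = 12×809 + 12×469 = 15336
ΔH = Σ(broken) − Σ(formed) = (6271 + 12D) − (15336) = −9065 + 12D
Setting this equal to −4193 kJ gives 12D = 4872, so D = 406 kJ/mol.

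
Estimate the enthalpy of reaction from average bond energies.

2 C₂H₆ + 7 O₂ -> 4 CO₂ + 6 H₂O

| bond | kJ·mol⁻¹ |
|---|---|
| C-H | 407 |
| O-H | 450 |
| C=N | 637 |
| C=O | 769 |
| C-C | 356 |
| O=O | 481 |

Bonds broken (reactants):
  C-C: 2 × 356 = 712
  C-H: 12 × 407 = 4884
  O=O: 7 × 481 = 3367
  Σ(broken) = 8963 kJ
Bonds formed (products):
  C=O: 8 × 769 = 6152
  O-H: 12 × 450 = 5400
  Σ(formed) = 11552 kJ
ΔH = Σ(broken) − Σ(formed) = 8963 − 11552 = −2589 kJ

ΔH ≈ −2589 kJ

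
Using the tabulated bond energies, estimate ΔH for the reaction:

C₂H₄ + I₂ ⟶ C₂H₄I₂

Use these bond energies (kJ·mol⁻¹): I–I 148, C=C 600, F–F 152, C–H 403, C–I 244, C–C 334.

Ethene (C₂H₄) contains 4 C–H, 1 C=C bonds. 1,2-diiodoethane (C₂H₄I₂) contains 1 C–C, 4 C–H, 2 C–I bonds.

ΔH ≈ −74 kJ

Bonds broken (reactants):
  C–H: 4 × 403 = 1612
  C=C: 1 × 600 = 600
  I–I: 1 × 148 = 148
  Σ(broken) = 2360 kJ
Bonds formed (products):
  C–C: 1 × 334 = 334
  C–H: 4 × 403 = 1612
  C–I: 2 × 244 = 488
  Σ(formed) = 2434 kJ
ΔH = Σ(broken) − Σ(formed) = 2360 − 2434 = −74 kJ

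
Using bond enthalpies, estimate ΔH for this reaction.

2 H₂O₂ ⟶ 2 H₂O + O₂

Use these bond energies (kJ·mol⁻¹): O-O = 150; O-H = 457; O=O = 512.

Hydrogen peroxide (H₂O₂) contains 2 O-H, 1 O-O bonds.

Bonds broken (reactants):
  O-H: 4 × 457 = 1828
  O-O: 2 × 150 = 300
  Σ(broken) = 2128 kJ
Bonds formed (products):
  O-H: 4 × 457 = 1828
  O=O: 1 × 512 = 512
  Σ(formed) = 2340 kJ
ΔH = Σ(broken) − Σ(formed) = 2128 − 2340 = −212 kJ

ΔH ≈ −212 kJ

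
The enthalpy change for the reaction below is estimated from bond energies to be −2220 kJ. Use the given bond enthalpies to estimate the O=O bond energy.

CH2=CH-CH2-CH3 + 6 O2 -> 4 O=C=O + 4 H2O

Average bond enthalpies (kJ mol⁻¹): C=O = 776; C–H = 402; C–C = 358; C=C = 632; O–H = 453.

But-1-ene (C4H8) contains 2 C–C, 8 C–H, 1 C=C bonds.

D(O=O) ≈ 508 kJ/mol

Let D be the O=O bond energy.
Σ(broken) = 2×358 + 8×402 + 1×632 + 6×D = 4564 + 6D
Σ(formed) = 8×776 + 8×453 = 9832
ΔH = Σ(broken) − Σ(formed) = (4564 + 6D) − (9832) = −5268 + 6D
Setting this equal to −2220 kJ gives 6D = 3048, so D = 508 kJ/mol.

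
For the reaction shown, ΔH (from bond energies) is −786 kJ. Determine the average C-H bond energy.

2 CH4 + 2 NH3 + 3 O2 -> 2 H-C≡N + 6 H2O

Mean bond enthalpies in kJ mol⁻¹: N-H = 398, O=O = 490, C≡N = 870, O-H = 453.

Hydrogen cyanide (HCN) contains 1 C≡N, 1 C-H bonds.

D(C-H) ≈ 422 kJ/mol

Let D be the C-H bond energy.
Σ(broken) = 8×D + 6×398 + 3×490 = 3858 + 8D
Σ(formed) = 2×870 + 2×D + 12×453 = 7176 + 2D
ΔH = Σ(broken) − Σ(formed) = (3858 + 8D) − (7176 + 2D) = −3318 + 6D
Setting this equal to −786 kJ gives 6D = 2532, so D = 422 kJ/mol.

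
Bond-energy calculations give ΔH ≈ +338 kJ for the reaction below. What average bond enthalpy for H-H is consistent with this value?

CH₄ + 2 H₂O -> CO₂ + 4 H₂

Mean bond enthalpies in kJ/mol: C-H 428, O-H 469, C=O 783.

D(H-H) ≈ 421 kJ/mol

Let D be the H-H bond energy.
Σ(broken) = 4×428 + 4×469 = 3588
Σ(formed) = 2×783 + 4×D = 1566 + 4D
ΔH = Σ(broken) − Σ(formed) = (3588) − (1566 + 4D) = +2022 − 4D
Setting this equal to +338 kJ gives 4D = 1684, so D = 421 kJ/mol.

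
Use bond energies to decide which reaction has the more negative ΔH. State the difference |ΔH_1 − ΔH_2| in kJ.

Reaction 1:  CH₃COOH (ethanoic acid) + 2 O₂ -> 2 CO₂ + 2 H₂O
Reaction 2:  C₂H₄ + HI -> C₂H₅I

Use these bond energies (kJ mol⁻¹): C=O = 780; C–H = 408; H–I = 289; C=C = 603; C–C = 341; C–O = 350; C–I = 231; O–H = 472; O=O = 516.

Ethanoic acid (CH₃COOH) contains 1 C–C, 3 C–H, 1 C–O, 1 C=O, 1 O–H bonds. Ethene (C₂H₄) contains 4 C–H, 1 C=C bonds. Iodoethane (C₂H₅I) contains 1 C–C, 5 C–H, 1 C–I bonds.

Reaction 1:
  Bonds broken (reactants):
    C–C: 1 × 341 = 341
    C–H: 3 × 408 = 1224
    C–O: 1 × 350 = 350
    C=O: 1 × 780 = 780
    O–H: 1 × 472 = 472
    O=O: 2 × 516 = 1032
    Σ(broken) = 4199 kJ
  Bonds formed (products):
    C=O: 4 × 780 = 3120
    O–H: 4 × 472 = 1888
    Σ(formed) = 5008 kJ
  ΔH_1 = 4199 − 5008 = −809 kJ
Reaction 2:
  Bonds broken (reactants):
    C–H: 4 × 408 = 1632
    C=C: 1 × 603 = 603
    H–I: 1 × 289 = 289
    Σ(broken) = 2524 kJ
  Bonds formed (products):
    C–C: 1 × 341 = 341
    C–H: 5 × 408 = 2040
    C–I: 1 × 231 = 231
    Σ(formed) = 2612 kJ
  ΔH_2 = 2524 − 2612 = −88 kJ
ΔH_1 − ΔH_2 = −721 kJ, so reaction 1 has the more negative ΔH; |ΔH_1 − ΔH_2| = 721 kJ.

Reaction 1, by 721 kJ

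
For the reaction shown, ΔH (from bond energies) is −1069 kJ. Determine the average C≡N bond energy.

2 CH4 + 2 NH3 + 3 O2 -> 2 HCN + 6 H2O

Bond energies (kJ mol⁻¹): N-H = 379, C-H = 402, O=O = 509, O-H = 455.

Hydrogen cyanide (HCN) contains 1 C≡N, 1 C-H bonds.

D(C≡N) ≈ 911 kJ/mol

Let D be the C≡N bond energy.
Σ(broken) = 8×402 + 6×379 + 3×509 = 7017
Σ(formed) = 2×D + 2×402 + 12×455 = 6264 + 2D
ΔH = Σ(broken) − Σ(formed) = (7017) − (6264 + 2D) = +753 − 2D
Setting this equal to −1069 kJ gives 2D = 1822, so D = 911 kJ/mol.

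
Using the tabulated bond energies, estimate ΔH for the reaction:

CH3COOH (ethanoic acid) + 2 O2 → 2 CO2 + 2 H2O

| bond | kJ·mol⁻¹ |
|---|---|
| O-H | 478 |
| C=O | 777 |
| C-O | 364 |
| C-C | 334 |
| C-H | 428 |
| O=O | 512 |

Bonds broken (reactants):
  C-C: 1 × 334 = 334
  C-H: 3 × 428 = 1284
  C-O: 1 × 364 = 364
  C=O: 1 × 777 = 777
  O-H: 1 × 478 = 478
  O=O: 2 × 512 = 1024
  Σ(broken) = 4261 kJ
Bonds formed (products):
  C=O: 4 × 777 = 3108
  O-H: 4 × 478 = 1912
  Σ(formed) = 5020 kJ
ΔH = Σ(broken) − Σ(formed) = 4261 − 5020 = −759 kJ

ΔH ≈ −759 kJ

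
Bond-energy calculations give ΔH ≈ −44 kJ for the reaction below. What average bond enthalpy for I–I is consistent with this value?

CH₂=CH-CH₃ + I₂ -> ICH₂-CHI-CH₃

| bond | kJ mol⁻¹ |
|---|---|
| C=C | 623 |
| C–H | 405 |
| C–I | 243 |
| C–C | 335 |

D(I–I) ≈ 154 kJ/mol

Let D be the I–I bond energy.
Σ(broken) = 1×335 + 6×405 + 1×623 + 1×D = 3388 + D
Σ(formed) = 2×335 + 6×405 + 2×243 = 3586
ΔH = Σ(broken) − Σ(formed) = (3388 + D) − (3586) = −198 + D
Setting this equal to −44 kJ gives D = 154 kJ/mol.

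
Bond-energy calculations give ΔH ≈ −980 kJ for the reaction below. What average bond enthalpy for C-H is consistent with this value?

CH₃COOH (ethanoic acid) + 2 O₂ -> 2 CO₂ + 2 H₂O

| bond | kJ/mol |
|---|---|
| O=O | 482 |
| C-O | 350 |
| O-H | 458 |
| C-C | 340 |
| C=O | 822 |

D(C-H) ≈ 402 kJ/mol

Let D be the C-H bond energy.
Σ(broken) = 1×340 + 3×D + 1×350 + 1×822 + 1×458 + 2×482 = 2934 + 3D
Σ(formed) = 4×822 + 4×458 = 5120
ΔH = Σ(broken) − Σ(formed) = (2934 + 3D) − (5120) = −2186 + 3D
Setting this equal to −980 kJ gives 3D = 1206, so D = 402 kJ/mol.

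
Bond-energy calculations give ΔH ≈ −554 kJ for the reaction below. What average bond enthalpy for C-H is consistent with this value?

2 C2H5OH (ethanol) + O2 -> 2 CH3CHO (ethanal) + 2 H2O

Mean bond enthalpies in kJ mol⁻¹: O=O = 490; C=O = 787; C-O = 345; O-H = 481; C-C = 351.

Let D be the C-H bond energy.
Σ(broken) = 2×351 + 10×D + 2×345 + 2×481 + 1×490 = 2844 + 10D
Σ(formed) = 2×351 + 8×D + 2×787 + 4×481 = 4200 + 8D
ΔH = Σ(broken) − Σ(formed) = (2844 + 10D) − (4200 + 8D) = −1356 + 2D
Setting this equal to −554 kJ gives 2D = 802, so D = 401 kJ/mol.

D(C-H) ≈ 401 kJ/mol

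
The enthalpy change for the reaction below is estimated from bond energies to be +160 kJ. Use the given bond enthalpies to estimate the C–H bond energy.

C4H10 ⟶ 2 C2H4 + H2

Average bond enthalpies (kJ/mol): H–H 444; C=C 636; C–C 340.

Let D be the C–H bond energy.
Σ(broken) = 3×340 + 10×D = 1020 + 10D
Σ(formed) = 8×D + 2×636 + 1×444 = 1716 + 8D
ΔH = Σ(broken) − Σ(formed) = (1020 + 10D) − (1716 + 8D) = −696 + 2D
Setting this equal to +160 kJ gives 2D = 856, so D = 428 kJ/mol.

D(C–H) ≈ 428 kJ/mol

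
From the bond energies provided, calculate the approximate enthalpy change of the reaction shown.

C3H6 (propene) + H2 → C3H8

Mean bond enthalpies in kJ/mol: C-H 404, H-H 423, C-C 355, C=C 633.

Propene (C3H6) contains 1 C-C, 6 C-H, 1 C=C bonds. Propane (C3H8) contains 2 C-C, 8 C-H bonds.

Bonds broken (reactants):
  C-C: 1 × 355 = 355
  C-H: 6 × 404 = 2424
  C=C: 1 × 633 = 633
  H-H: 1 × 423 = 423
  Σ(broken) = 3835 kJ
Bonds formed (products):
  C-C: 2 × 355 = 710
  C-H: 8 × 404 = 3232
  Σ(formed) = 3942 kJ
ΔH = Σ(broken) − Σ(formed) = 3835 − 3942 = −107 kJ

ΔH ≈ −107 kJ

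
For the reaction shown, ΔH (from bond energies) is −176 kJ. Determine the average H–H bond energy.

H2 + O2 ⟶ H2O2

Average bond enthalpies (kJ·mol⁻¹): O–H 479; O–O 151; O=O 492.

D(H–H) ≈ 441 kJ/mol

Let D be the H–H bond energy.
Σ(broken) = 1×D + 1×492 = 492 + D
Σ(formed) = 2×479 + 1×151 = 1109
ΔH = Σ(broken) − Σ(formed) = (492 + D) − (1109) = −617 + D
Setting this equal to −176 kJ gives D = 441 kJ/mol.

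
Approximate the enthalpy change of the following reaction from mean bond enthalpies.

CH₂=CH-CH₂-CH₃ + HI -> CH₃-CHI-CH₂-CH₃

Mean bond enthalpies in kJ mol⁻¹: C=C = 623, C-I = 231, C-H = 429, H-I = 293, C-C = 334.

Bonds broken (reactants):
  C-C: 2 × 334 = 668
  C-H: 8 × 429 = 3432
  C=C: 1 × 623 = 623
  H-I: 1 × 293 = 293
  Σ(broken) = 5016 kJ
Bonds formed (products):
  C-C: 3 × 334 = 1002
  C-H: 9 × 429 = 3861
  C-I: 1 × 231 = 231
  Σ(formed) = 5094 kJ
ΔH = Σ(broken) − Σ(formed) = 5016 − 5094 = −78 kJ

ΔH ≈ −78 kJ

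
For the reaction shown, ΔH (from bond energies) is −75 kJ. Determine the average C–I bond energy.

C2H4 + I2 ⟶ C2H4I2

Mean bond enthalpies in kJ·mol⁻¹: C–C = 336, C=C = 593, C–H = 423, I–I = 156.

D(C–I) ≈ 244 kJ/mol

Let D be the C–I bond energy.
Σ(broken) = 4×423 + 1×593 + 1×156 = 2441
Σ(formed) = 1×336 + 4×423 + 2×D = 2028 + 2D
ΔH = Σ(broken) − Σ(formed) = (2441) − (2028 + 2D) = +413 − 2D
Setting this equal to −75 kJ gives 2D = 488, so D = 244 kJ/mol.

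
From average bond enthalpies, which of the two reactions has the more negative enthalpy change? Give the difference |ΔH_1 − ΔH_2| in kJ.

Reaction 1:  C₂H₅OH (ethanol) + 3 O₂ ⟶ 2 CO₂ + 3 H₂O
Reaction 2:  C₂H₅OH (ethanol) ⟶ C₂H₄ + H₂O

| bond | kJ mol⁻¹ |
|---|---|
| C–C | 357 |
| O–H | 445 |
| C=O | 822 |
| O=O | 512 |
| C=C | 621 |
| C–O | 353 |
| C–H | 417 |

Reaction 1, by 1243 kJ

Reaction 1:
  Bonds broken (reactants):
    C–C: 1 × 357 = 357
    C–H: 5 × 417 = 2085
    C–O: 1 × 353 = 353
    O–H: 1 × 445 = 445
    O=O: 3 × 512 = 1536
    Σ(broken) = 4776 kJ
  Bonds formed (products):
    C=O: 4 × 822 = 3288
    O–H: 6 × 445 = 2670
    Σ(formed) = 5958 kJ
  ΔH_1 = 4776 − 5958 = −1182 kJ
Reaction 2:
  Bonds broken (reactants):
    C–C: 1 × 357 = 357
    C–H: 5 × 417 = 2085
    C–O: 1 × 353 = 353
    O–H: 1 × 445 = 445
    Σ(broken) = 3240 kJ
  Bonds formed (products):
    C–H: 4 × 417 = 1668
    C=C: 1 × 621 = 621
    O–H: 2 × 445 = 890
    Σ(formed) = 3179 kJ
  ΔH_2 = 3240 − 3179 = +61 kJ
ΔH_1 − ΔH_2 = −1243 kJ, so reaction 1 has the more negative ΔH; |ΔH_1 − ΔH_2| = 1243 kJ.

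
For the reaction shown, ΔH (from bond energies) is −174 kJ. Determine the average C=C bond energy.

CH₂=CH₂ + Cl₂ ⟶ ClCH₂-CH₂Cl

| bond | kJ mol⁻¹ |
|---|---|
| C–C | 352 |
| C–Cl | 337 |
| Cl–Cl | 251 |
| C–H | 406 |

D(C=C) ≈ 601 kJ/mol

Let D be the C=C bond energy.
Σ(broken) = 4×406 + 1×D + 1×251 = 1875 + D
Σ(formed) = 1×352 + 2×337 + 4×406 = 2650
ΔH = Σ(broken) − Σ(formed) = (1875 + D) − (2650) = −775 + D
Setting this equal to −174 kJ gives D = 601 kJ/mol.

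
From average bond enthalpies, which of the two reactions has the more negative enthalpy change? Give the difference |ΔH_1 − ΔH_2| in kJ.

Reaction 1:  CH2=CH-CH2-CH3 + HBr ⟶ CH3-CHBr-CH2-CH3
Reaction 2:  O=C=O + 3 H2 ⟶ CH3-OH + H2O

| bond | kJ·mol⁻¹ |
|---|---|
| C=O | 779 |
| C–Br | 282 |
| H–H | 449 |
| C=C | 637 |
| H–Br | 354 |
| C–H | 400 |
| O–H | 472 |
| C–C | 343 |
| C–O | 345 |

Reaction 1:
  Bonds broken (reactants):
    C–C: 2 × 343 = 686
    C–H: 8 × 400 = 3200
    C=C: 1 × 637 = 637
    H–Br: 1 × 354 = 354
    Σ(broken) = 4877 kJ
  Bonds formed (products):
    C–Br: 1 × 282 = 282
    C–C: 3 × 343 = 1029
    C–H: 9 × 400 = 3600
    Σ(formed) = 4911 kJ
  ΔH_1 = 4877 − 4911 = −34 kJ
Reaction 2:
  Bonds broken (reactants):
    C=O: 2 × 779 = 1558
    H–H: 3 × 449 = 1347
    Σ(broken) = 2905 kJ
  Bonds formed (products):
    C–H: 3 × 400 = 1200
    C–O: 1 × 345 = 345
    O–H: 3 × 472 = 1416
    Σ(formed) = 2961 kJ
  ΔH_2 = 2905 − 2961 = −56 kJ
ΔH_1 − ΔH_2 = +22 kJ, so reaction 2 has the more negative ΔH; |ΔH_1 − ΔH_2| = 22 kJ.

Reaction 2, by 22 kJ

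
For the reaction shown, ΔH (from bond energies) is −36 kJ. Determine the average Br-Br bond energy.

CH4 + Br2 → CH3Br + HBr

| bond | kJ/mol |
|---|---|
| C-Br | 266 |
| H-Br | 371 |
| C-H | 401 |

D(Br-Br) ≈ 200 kJ/mol

Let D be the Br-Br bond energy.
Σ(broken) = 1×D + 4×401 = 1604 + D
Σ(formed) = 1×266 + 3×401 + 1×371 = 1840
ΔH = Σ(broken) − Σ(formed) = (1604 + D) − (1840) = −236 + D
Setting this equal to −36 kJ gives D = 200 kJ/mol.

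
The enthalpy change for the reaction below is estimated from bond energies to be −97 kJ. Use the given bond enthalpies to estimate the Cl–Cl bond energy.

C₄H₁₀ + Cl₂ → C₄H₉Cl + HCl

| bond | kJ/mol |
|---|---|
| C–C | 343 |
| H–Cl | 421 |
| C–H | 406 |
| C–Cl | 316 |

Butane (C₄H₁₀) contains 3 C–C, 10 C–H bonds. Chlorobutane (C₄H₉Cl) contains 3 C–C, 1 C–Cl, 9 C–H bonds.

Let D be the Cl–Cl bond energy.
Σ(broken) = 3×343 + 10×406 + 1×D = 5089 + D
Σ(formed) = 3×343 + 1×316 + 9×406 + 1×421 = 5420
ΔH = Σ(broken) − Σ(formed) = (5089 + D) − (5420) = −331 + D
Setting this equal to −97 kJ gives D = 234 kJ/mol.

D(Cl–Cl) ≈ 234 kJ/mol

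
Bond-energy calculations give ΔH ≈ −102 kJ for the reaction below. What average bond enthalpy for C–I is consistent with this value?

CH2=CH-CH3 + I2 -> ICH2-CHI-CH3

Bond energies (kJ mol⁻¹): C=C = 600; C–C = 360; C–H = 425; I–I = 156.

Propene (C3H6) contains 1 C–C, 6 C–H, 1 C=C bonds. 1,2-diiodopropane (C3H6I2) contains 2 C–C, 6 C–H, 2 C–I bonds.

Let D be the C–I bond energy.
Σ(broken) = 1×360 + 6×425 + 1×600 + 1×156 = 3666
Σ(formed) = 2×360 + 6×425 + 2×D = 3270 + 2D
ΔH = Σ(broken) − Σ(formed) = (3666) − (3270 + 2D) = +396 − 2D
Setting this equal to −102 kJ gives 2D = 498, so D = 249 kJ/mol.

D(C–I) ≈ 249 kJ/mol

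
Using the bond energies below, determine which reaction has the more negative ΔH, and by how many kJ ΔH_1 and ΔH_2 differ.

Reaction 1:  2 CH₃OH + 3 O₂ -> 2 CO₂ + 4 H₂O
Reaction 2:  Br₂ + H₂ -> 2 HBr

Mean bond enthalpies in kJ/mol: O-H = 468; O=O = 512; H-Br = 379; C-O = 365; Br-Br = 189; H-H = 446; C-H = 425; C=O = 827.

Reaction 1, by 1177 kJ

Reaction 1:
  Bonds broken (reactants):
    C-H: 6 × 425 = 2550
    C-O: 2 × 365 = 730
    O-H: 2 × 468 = 936
    O=O: 3 × 512 = 1536
    Σ(broken) = 5752 kJ
  Bonds formed (products):
    C=O: 4 × 827 = 3308
    O-H: 8 × 468 = 3744
    Σ(formed) = 7052 kJ
  ΔH_1 = 5752 − 7052 = −1300 kJ
Reaction 2:
  Bonds broken (reactants):
    Br-Br: 1 × 189 = 189
    H-H: 1 × 446 = 446
    Σ(broken) = 635 kJ
  Bonds formed (products):
    H-Br: 2 × 379 = 758
    Σ(formed) = 758 kJ
  ΔH_2 = 635 − 758 = −123 kJ
ΔH_1 − ΔH_2 = −1177 kJ, so reaction 1 has the more negative ΔH; |ΔH_1 − ΔH_2| = 1177 kJ.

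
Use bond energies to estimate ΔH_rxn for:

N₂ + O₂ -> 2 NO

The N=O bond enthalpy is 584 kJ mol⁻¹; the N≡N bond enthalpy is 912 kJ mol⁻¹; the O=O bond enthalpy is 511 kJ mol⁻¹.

ΔH ≈ +255 kJ

Bonds broken (reactants):
  N≡N: 1 × 912 = 912
  O=O: 1 × 511 = 511
  Σ(broken) = 1423 kJ
Bonds formed (products):
  N=O: 2 × 584 = 1168
  Σ(formed) = 1168 kJ
ΔH = Σ(broken) − Σ(formed) = 1423 − 1168 = +255 kJ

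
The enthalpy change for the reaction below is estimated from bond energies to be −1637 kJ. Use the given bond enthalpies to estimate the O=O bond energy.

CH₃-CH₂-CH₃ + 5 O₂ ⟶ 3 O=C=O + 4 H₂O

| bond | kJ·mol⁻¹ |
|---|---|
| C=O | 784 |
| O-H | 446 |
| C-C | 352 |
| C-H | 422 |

D(O=O) ≈ 511 kJ/mol

Let D be the O=O bond energy.
Σ(broken) = 2×352 + 8×422 + 5×D = 4080 + 5D
Σ(formed) = 6×784 + 8×446 = 8272
ΔH = Σ(broken) − Σ(formed) = (4080 + 5D) − (8272) = −4192 + 5D
Setting this equal to −1637 kJ gives 5D = 2555, so D = 511 kJ/mol.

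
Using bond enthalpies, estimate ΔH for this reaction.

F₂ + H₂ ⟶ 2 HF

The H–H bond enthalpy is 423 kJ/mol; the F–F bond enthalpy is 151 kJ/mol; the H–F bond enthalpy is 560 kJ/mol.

Bonds broken (reactants):
  F–F: 1 × 151 = 151
  H–H: 1 × 423 = 423
  Σ(broken) = 574 kJ
Bonds formed (products):
  H–F: 2 × 560 = 1120
  Σ(formed) = 1120 kJ
ΔH = Σ(broken) − Σ(formed) = 574 − 1120 = −546 kJ

ΔH ≈ −546 kJ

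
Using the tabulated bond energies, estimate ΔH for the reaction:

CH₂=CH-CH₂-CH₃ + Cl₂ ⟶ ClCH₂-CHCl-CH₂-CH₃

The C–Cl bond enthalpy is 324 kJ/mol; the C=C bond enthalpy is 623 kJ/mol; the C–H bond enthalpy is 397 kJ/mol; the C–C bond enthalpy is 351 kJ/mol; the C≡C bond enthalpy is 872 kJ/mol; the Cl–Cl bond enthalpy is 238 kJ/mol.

Bonds broken (reactants):
  C–C: 2 × 351 = 702
  C–H: 8 × 397 = 3176
  C=C: 1 × 623 = 623
  Cl–Cl: 1 × 238 = 238
  Σ(broken) = 4739 kJ
Bonds formed (products):
  C–C: 3 × 351 = 1053
  C–Cl: 2 × 324 = 648
  C–H: 8 × 397 = 3176
  Σ(formed) = 4877 kJ
ΔH = Σ(broken) − Σ(formed) = 4739 − 4877 = −138 kJ

ΔH ≈ −138 kJ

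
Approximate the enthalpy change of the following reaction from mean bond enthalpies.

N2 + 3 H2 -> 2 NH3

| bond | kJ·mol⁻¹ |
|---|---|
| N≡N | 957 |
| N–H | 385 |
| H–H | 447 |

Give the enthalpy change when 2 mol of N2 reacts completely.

Bonds broken (reactants):
  H–H: 3 × 447 = 1341
  N≡N: 1 × 957 = 957
  Σ(broken) = 2298 kJ
Bonds formed (products):
  N–H: 6 × 385 = 2310
  Σ(formed) = 2310 kJ
ΔH = Σ(broken) − Σ(formed) = 2298 − 2310 = −12 kJ
For 2× the reaction as written: 2 × (−12) = −24 kJ

ΔH = −24 kJ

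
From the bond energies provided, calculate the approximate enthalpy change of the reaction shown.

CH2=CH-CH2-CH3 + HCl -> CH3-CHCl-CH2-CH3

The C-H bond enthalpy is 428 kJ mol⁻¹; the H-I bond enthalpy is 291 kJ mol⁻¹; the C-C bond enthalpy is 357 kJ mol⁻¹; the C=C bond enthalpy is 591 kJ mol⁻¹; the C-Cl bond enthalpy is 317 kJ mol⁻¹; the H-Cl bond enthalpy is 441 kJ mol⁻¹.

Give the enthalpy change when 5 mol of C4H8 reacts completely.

Bonds broken (reactants):
  C-C: 2 × 357 = 714
  C-H: 8 × 428 = 3424
  C=C: 1 × 591 = 591
  H-Cl: 1 × 441 = 441
  Σ(broken) = 5170 kJ
Bonds formed (products):
  C-C: 3 × 357 = 1071
  C-Cl: 1 × 317 = 317
  C-H: 9 × 428 = 3852
  Σ(formed) = 5240 kJ
ΔH = Σ(broken) − Σ(formed) = 5170 − 5240 = −70 kJ
For 5× the reaction as written: 5 × (−70) = −350 kJ

ΔH = −350 kJ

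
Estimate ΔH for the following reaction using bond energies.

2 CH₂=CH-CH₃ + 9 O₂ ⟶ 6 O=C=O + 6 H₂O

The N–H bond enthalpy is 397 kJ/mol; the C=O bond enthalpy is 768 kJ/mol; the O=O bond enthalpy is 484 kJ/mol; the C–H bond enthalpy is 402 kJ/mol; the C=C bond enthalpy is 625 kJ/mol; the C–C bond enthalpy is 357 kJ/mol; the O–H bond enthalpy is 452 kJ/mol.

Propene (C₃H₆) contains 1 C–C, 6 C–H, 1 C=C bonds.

ΔH ≈ −3496 kJ

Bonds broken (reactants):
  C–C: 2 × 357 = 714
  C–H: 12 × 402 = 4824
  C=C: 2 × 625 = 1250
  O=O: 9 × 484 = 4356
  Σ(broken) = 11144 kJ
Bonds formed (products):
  C=O: 12 × 768 = 9216
  O–H: 12 × 452 = 5424
  Σ(formed) = 14640 kJ
ΔH = Σ(broken) − Σ(formed) = 11144 − 14640 = −3496 kJ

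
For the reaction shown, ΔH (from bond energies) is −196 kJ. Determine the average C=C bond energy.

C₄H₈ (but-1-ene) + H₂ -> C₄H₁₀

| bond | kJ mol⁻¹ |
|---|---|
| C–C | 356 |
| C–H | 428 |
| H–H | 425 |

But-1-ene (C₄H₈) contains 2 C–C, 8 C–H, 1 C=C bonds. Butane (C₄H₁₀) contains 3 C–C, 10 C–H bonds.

Let D be the C=C bond energy.
Σ(broken) = 2×356 + 8×428 + 1×D + 1×425 = 4561 + D
Σ(formed) = 3×356 + 10×428 = 5348
ΔH = Σ(broken) − Σ(formed) = (4561 + D) − (5348) = −787 + D
Setting this equal to −196 kJ gives D = 591 kJ/mol.

D(C=C) ≈ 591 kJ/mol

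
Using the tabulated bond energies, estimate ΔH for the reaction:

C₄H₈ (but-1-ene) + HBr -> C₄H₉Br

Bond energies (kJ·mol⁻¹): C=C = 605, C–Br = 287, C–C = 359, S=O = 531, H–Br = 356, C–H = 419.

Bonds broken (reactants):
  C–C: 2 × 359 = 718
  C–H: 8 × 419 = 3352
  C=C: 1 × 605 = 605
  H–Br: 1 × 356 = 356
  Σ(broken) = 5031 kJ
Bonds formed (products):
  C–Br: 1 × 287 = 287
  C–C: 3 × 359 = 1077
  C–H: 9 × 419 = 3771
  Σ(formed) = 5135 kJ
ΔH = Σ(broken) − Σ(formed) = 5031 − 5135 = −104 kJ

ΔH ≈ −104 kJ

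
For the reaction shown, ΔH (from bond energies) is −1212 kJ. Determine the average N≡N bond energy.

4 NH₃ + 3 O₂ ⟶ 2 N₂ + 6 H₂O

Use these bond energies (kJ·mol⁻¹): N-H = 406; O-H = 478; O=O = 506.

Let D be the N≡N bond energy.
Σ(broken) = 12×406 + 3×506 = 6390
Σ(formed) = 2×D + 12×478 = 5736 + 2D
ΔH = Σ(broken) − Σ(formed) = (6390) − (5736 + 2D) = +654 − 2D
Setting this equal to −1212 kJ gives 2D = 1866, so D = 933 kJ/mol.

D(N≡N) ≈ 933 kJ/mol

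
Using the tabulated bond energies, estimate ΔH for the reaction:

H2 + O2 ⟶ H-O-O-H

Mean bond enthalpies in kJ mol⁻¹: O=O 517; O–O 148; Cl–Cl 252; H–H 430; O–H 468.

ΔH ≈ −137 kJ

Bonds broken (reactants):
  H–H: 1 × 430 = 430
  O=O: 1 × 517 = 517
  Σ(broken) = 947 kJ
Bonds formed (products):
  O–H: 2 × 468 = 936
  O–O: 1 × 148 = 148
  Σ(formed) = 1084 kJ
ΔH = Σ(broken) − Σ(formed) = 947 − 1084 = −137 kJ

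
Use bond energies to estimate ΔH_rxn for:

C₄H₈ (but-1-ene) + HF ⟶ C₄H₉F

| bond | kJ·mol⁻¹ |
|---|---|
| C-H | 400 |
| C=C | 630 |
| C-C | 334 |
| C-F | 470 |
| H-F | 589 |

ΔH ≈ +15 kJ

Bonds broken (reactants):
  C-C: 2 × 334 = 668
  C-H: 8 × 400 = 3200
  C=C: 1 × 630 = 630
  H-F: 1 × 589 = 589
  Σ(broken) = 5087 kJ
Bonds formed (products):
  C-C: 3 × 334 = 1002
  C-F: 1 × 470 = 470
  C-H: 9 × 400 = 3600
  Σ(formed) = 5072 kJ
ΔH = Σ(broken) − Σ(formed) = 5087 − 5072 = +15 kJ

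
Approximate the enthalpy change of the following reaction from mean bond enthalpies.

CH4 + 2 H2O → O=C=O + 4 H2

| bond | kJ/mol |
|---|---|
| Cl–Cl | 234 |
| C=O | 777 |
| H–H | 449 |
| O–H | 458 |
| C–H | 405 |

ΔH ≈ +102 kJ

Bonds broken (reactants):
  C–H: 4 × 405 = 1620
  O–H: 4 × 458 = 1832
  Σ(broken) = 3452 kJ
Bonds formed (products):
  C=O: 2 × 777 = 1554
  H–H: 4 × 449 = 1796
  Σ(formed) = 3350 kJ
ΔH = Σ(broken) − Σ(formed) = 3452 − 3350 = +102 kJ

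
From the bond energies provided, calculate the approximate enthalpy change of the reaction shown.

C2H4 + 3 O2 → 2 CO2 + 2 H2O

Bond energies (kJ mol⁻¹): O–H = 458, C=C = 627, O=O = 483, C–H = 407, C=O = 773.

Bonds broken (reactants):
  C–H: 4 × 407 = 1628
  C=C: 1 × 627 = 627
  O=O: 3 × 483 = 1449
  Σ(broken) = 3704 kJ
Bonds formed (products):
  C=O: 4 × 773 = 3092
  O–H: 4 × 458 = 1832
  Σ(formed) = 4924 kJ
ΔH = Σ(broken) − Σ(formed) = 3704 − 4924 = −1220 kJ

ΔH ≈ −1220 kJ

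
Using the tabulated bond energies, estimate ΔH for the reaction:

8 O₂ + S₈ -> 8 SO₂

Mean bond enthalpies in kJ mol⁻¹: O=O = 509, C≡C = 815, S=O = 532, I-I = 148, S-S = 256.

ΔH ≈ −2392 kJ

Bonds broken (reactants):
  O=O: 8 × 509 = 4072
  S-S: 8 × 256 = 2048
  Σ(broken) = 6120 kJ
Bonds formed (products):
  S=O: 16 × 532 = 8512
  Σ(formed) = 8512 kJ
ΔH = Σ(broken) − Σ(formed) = 6120 − 8512 = −2392 kJ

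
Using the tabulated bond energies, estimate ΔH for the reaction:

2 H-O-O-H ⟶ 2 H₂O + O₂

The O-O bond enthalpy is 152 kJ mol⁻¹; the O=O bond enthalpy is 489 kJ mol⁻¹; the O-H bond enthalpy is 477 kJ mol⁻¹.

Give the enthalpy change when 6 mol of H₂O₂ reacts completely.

Bonds broken (reactants):
  O-H: 4 × 477 = 1908
  O-O: 2 × 152 = 304
  Σ(broken) = 2212 kJ
Bonds formed (products):
  O-H: 4 × 477 = 1908
  O=O: 1 × 489 = 489
  Σ(formed) = 2397 kJ
ΔH = Σ(broken) − Σ(formed) = 2212 − 2397 = −185 kJ
For 3× the reaction as written: 3 × (−185) = −555 kJ

ΔH = −555 kJ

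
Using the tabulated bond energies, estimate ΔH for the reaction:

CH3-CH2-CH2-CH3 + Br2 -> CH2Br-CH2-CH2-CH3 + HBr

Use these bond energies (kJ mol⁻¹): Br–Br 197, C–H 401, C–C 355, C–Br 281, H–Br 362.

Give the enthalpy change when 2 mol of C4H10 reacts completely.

Bonds broken (reactants):
  Br–Br: 1 × 197 = 197
  C–C: 3 × 355 = 1065
  C–H: 10 × 401 = 4010
  Σ(broken) = 5272 kJ
Bonds formed (products):
  C–Br: 1 × 281 = 281
  C–C: 3 × 355 = 1065
  C–H: 9 × 401 = 3609
  H–Br: 1 × 362 = 362
  Σ(formed) = 5317 kJ
ΔH = Σ(broken) − Σ(formed) = 5272 − 5317 = −45 kJ
For 2× the reaction as written: 2 × (−45) = −90 kJ

ΔH = −90 kJ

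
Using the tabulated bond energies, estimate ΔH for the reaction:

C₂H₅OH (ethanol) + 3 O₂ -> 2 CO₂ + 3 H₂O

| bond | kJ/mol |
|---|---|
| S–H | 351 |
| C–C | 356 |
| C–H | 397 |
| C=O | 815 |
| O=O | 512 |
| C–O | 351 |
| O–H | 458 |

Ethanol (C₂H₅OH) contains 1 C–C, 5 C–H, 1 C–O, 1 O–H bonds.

Bonds broken (reactants):
  C–C: 1 × 356 = 356
  C–H: 5 × 397 = 1985
  C–O: 1 × 351 = 351
  O–H: 1 × 458 = 458
  O=O: 3 × 512 = 1536
  Σ(broken) = 4686 kJ
Bonds formed (products):
  C=O: 4 × 815 = 3260
  O–H: 6 × 458 = 2748
  Σ(formed) = 6008 kJ
ΔH = Σ(broken) − Σ(formed) = 4686 − 6008 = −1322 kJ

ΔH ≈ −1322 kJ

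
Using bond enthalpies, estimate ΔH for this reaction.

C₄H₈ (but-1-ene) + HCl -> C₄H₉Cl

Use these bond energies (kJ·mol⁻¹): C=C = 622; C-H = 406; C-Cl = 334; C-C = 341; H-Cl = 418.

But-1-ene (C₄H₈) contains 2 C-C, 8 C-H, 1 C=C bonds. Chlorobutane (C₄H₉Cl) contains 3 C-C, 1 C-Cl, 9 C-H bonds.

Bonds broken (reactants):
  C-C: 2 × 341 = 682
  C-H: 8 × 406 = 3248
  C=C: 1 × 622 = 622
  H-Cl: 1 × 418 = 418
  Σ(broken) = 4970 kJ
Bonds formed (products):
  C-C: 3 × 341 = 1023
  C-Cl: 1 × 334 = 334
  C-H: 9 × 406 = 3654
  Σ(formed) = 5011 kJ
ΔH = Σ(broken) − Σ(formed) = 4970 − 5011 = −41 kJ

ΔH ≈ −41 kJ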